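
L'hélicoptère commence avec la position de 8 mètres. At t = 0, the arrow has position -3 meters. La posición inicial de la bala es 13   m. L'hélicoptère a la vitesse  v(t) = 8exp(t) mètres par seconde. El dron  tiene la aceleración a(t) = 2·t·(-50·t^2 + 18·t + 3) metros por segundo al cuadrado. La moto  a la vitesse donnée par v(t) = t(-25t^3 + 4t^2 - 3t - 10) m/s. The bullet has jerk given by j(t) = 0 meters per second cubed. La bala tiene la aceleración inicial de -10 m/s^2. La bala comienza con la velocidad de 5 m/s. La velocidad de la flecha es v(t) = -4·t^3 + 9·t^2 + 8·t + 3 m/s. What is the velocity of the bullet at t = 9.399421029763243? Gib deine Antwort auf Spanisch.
Para resolver esto, necesitamos tomar 2 antiderivadas de nuestra ecuación de la sacudida j(t) = 0. Tomando ∫j(t)dt y aplicando a(0) = -10, encontramos a(t) = -10. Tomando ∫a(t)dt y aplicando v(0) = 5, encontramos v(t) = 5 - 10·t. De la ecuación de la velocidad v(t) = 5 - 10·t, sustituimos t = 9.399421029763243 para obtener v = -88.9942102976324.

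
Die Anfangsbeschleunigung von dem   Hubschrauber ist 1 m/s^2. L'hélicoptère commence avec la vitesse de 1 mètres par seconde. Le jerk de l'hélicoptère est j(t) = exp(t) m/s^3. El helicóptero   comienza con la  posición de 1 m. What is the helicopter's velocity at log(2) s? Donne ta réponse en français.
Pour résoudre ceci, nous devons prendre 2 intégrales de notre équation du jerk j(t) = exp(t). En intégrant le jerk et en utilisant la condition initiale a(0) = 1, nous obtenons a(t) = exp(t). En prenant ∫a(t)dt et en appliquant v(0) = 1, nous trouvons v(t) = exp(t). Nous avons la vitesse v(t) = exp(t). En substituant t = log(2): v(log(2)) = 2.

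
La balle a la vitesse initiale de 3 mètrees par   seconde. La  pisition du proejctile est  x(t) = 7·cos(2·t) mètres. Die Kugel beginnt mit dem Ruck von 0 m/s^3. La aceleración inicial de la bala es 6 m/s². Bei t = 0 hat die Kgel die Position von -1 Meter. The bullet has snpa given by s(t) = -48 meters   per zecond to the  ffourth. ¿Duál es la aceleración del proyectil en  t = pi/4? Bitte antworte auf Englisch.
We must differentiate our position equation x(t) = 7·cos(2·t) 2 times. The derivative of position gives velocity: v(t) = -14·sin(2·t). Differentiating velocity, we get acceleration: a(t) = -28·cos(2·t). We have acceleration a(t) = -28·cos(2·t). Substituting t = pi/4: a(pi/4) = 0.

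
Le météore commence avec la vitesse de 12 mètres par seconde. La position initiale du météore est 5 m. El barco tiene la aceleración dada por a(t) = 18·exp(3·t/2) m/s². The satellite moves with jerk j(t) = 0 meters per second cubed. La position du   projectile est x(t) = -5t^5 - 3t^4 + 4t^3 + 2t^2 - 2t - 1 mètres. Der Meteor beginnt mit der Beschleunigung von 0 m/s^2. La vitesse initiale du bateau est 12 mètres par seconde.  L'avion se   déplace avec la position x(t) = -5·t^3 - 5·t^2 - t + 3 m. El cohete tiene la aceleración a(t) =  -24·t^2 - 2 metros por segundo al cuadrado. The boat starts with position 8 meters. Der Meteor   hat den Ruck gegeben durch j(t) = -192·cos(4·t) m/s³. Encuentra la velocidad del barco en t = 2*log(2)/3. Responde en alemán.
Ausgehend von der Beschleunigung a(t) = 18·exp(3·t/2), nehmen wir 1 Integral. Mit ∫a(t)dt und Anwendung von v(0) = 12, finden wir v(t) = 12·exp(3·t/2). Mit v(t) = 12·exp(3·t/2) und Einsetzen von t = 2*log(2)/3, finden wir v = 24.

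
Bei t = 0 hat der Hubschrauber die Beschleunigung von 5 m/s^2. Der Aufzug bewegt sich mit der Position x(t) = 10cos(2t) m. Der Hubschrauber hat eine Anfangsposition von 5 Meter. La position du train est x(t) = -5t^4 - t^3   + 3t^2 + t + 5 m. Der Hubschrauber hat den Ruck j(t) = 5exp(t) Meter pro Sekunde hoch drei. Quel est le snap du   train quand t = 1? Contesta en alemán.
Ausgehend von der Position x(t) = -5·t^4 - t^3 + 3·t^2 + t + 5, nehmen wir 4 Ableitungen. Durch Ableiten von der Position erhalten wir die Geschwindigkeit: v(t) = -20·t^3 - 3·t^2 + 6·t + 1. Die Ableitung von der Geschwindigkeit ergibt die Beschleunigung: a(t) = -60·t^2 - 6·t + 6. Durch Ableiten von der Beschleunigung erhalten wir den Ruck: j(t) = -120·t - 6. Mit d/dt von j(t) finden wir s(t) = -120. Mit s(t) = -120 und Einsetzen von t = 1, finden wir s = -120.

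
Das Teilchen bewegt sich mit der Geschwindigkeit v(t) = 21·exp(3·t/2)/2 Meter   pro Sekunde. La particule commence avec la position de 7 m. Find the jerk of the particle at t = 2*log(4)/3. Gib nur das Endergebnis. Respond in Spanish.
j(2*log(4)/3) = 189/2.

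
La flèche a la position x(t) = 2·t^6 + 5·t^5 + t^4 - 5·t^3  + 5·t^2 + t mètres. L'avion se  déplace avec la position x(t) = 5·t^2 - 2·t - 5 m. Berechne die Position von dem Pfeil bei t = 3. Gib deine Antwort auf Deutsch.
Wir haben die Position x(t) = 2·t^6 + 5·t^5 + t^4 - 5·t^3 + 5·t^2 + t. Durch Einsetzen von t = 3: x(3) = 2667.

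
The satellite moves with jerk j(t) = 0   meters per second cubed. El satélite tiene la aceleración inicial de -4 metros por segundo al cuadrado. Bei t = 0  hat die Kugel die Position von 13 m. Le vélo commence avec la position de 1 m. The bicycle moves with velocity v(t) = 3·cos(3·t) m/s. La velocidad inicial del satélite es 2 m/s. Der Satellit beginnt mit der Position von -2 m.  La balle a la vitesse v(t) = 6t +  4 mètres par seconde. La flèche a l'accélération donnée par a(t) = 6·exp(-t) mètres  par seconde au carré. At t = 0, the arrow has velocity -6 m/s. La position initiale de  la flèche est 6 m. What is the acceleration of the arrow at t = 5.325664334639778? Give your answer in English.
We have acceleration a(t) = 6·exp(-t). Substituting t = 5.325664334639778: a(5.325664334639778) = 0.0291907072444489.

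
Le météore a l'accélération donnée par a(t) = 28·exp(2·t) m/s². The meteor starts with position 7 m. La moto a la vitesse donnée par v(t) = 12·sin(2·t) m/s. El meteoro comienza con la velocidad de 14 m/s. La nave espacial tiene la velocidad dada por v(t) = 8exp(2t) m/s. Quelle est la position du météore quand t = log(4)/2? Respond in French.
Nous devons trouver l'intégrale de notre équation de l'accélération a(t) = 28·exp(2·t) 2 fois. L'intégrale de l'accélération est la vitesse. En utilisant v(0) = 14, nous obtenons v(t) = 14·exp(2·t). En prenant ∫v(t)dt et en appliquant x(0) = 7, nous trouvons x(t) = 7·exp(2·t). En utilisant x(t) = 7·exp(2·t) et en substituant t = log(4)/2, nous trouvons x = 28.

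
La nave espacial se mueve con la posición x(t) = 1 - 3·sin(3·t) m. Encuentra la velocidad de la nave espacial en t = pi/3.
Partiendo de la posición x(t) = 1 - 3·sin(3·t), tomamos 1 derivada. Tomando d/dt de x(t), encontramos v(t) = -9·cos(3·t). De la ecuación de la velocidad v(t) = -9·cos(3·t), sustituimos t = pi/3 para obtener v = 9.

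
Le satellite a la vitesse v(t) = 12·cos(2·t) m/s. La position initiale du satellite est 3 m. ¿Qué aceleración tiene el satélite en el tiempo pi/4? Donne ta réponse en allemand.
Um dies zu lösen, müssen wir 1 Ableitung unserer Gleichung für die Geschwindigkeit v(t) = 12·cos(2·t) nehmen. Die Ableitung von der Geschwindigkeit ergibt die Beschleunigung: a(t) = -24·sin(2·t). Mit a(t) = -24·sin(2·t) und Einsetzen von t = pi/4, finden wir a = -24.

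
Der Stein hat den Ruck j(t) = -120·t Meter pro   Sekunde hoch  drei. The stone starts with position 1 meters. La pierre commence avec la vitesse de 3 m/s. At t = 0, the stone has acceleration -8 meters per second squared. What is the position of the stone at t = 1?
We need to integrate our jerk equation j(t) = -120·t 3 times. Taking ∫j(t)dt and applying a(0) = -8, we find a(t) = -60·t^2 - 8. The antiderivative of acceleration is velocity. Using v(0) = 3, we get v(t) = -20·t^3 - 8·t + 3. The integral of velocity is position. Using x(0) = 1, we get x(t) = -5·t^4 - 4·t^2 + 3·t + 1. From the given position equation x(t) = -5·t^4 - 4·t^2 + 3·t + 1, we substitute t = 1 to get x = -5.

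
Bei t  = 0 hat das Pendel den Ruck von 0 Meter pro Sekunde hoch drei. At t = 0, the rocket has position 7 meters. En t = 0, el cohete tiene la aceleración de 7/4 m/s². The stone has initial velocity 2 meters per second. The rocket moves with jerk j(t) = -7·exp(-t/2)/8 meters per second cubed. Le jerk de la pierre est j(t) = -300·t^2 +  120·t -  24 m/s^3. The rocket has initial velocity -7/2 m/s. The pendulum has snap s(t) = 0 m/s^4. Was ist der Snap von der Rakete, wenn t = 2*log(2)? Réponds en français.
Nous devons dériver notre équation du jerk j(t) = -7·exp(-t/2)/8 1 fois. La dérivée du jerk donne le snap: s(t) = 7·exp(-t/2)/16. Nous avons le snap s(t) = 7·exp(-t/2)/16. En substituant t = 2*log(2): s(2*log(2)) = 7/32.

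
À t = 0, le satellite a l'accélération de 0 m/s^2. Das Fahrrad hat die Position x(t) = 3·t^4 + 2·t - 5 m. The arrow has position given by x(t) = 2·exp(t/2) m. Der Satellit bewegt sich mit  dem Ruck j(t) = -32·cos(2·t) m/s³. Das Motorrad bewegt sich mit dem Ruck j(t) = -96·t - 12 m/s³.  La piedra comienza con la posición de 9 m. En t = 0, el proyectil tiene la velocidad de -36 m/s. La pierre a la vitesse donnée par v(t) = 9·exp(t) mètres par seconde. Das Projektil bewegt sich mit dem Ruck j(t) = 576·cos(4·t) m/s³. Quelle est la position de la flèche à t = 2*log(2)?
De l'équation de la position x(t) = 2·exp(t/2), nous substituons t = 2*log(2) pour obtenir x = 4.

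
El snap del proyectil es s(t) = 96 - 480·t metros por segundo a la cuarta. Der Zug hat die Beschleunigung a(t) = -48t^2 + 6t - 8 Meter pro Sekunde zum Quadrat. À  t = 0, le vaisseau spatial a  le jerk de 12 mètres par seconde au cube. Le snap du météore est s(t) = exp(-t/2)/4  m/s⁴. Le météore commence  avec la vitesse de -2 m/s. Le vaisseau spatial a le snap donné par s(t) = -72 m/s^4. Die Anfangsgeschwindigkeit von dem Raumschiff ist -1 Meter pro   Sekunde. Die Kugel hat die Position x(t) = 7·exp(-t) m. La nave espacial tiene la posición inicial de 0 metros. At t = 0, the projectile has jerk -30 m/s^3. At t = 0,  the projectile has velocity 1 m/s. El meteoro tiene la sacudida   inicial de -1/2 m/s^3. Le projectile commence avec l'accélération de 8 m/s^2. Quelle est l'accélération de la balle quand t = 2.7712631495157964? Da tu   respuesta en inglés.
To solve this, we need to take 2 derivatives of our position equation x(t) = 7·exp(-t). Taking d/dt of x(t), we find v(t) = -7·exp(-t). Differentiating velocity, we get acceleration: a(t) = 7·exp(-t). From the given acceleration equation a(t) = 7·exp(-t), we substitute t = 2.7712631495157964 to get a = 0.438080322611680.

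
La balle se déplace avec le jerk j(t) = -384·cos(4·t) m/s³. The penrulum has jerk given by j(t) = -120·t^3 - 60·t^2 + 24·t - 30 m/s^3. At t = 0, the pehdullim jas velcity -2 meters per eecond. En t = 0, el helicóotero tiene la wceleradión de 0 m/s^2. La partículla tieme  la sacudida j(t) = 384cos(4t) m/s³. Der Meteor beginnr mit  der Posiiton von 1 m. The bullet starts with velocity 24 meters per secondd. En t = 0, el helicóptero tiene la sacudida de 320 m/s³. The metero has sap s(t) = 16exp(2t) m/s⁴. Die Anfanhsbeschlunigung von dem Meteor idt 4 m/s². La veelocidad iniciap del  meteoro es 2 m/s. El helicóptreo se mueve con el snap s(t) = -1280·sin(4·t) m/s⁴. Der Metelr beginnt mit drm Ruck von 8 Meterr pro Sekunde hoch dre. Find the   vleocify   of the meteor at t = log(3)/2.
Starting from snap s(t) = 16·exp(2·t), we take 3 antiderivatives. Taking ∫s(t)dt and applying j(0) = 8, we find j(t) = 8·exp(2·t). The integral of jerk, with a(0) = 4, gives acceleration: a(t) = 4·exp(2·t). Integrating acceleration and using the initial condition v(0) = 2, we get v(t) = 2·exp(2·t). We have velocity v(t) = 2·exp(2·t). Substituting t = log(3)/2: v(log(3)/2) = 6.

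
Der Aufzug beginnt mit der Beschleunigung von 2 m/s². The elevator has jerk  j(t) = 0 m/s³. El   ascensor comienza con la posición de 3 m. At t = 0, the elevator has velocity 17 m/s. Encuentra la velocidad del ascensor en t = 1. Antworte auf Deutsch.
Wir müssen das Integral unserer Gleichung für den Ruck j(t) = 0 2-mal finden. Durch Integration von dem Ruck und Verwendung der Anfangsbedingung a(0) = 2, erhalten wir a(t) = 2. Durch Integration von der Beschleunigung und Verwendung der Anfangsbedingung v(0) = 17, erhalten wir v(t) = 2·t + 17. Aus der Gleichung für die Geschwindigkeit v(t) = 2·t + 17, setzen wir t = 1 ein und erhalten v = 19.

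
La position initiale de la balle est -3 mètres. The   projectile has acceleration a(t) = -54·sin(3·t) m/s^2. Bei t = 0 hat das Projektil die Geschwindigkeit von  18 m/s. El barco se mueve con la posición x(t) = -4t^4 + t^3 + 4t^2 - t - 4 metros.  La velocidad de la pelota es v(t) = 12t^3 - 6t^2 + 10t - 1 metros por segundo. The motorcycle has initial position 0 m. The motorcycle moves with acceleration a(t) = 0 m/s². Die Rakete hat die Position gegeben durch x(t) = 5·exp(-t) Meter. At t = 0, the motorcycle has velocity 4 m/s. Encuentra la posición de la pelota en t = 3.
Para resolver esto, necesitamos tomar 1 integral de nuestra ecuación de la velocidad v(t) = 12·t^3 - 6·t^2 + 10·t - 1. Integrando la velocidad y usando la condición inicial x(0) = -3, obtenemos x(t) = 3·t^4 - 2·t^3 + 5·t^2 - t - 3. Tenemos la posición x(t) = 3·t^4 - 2·t^3 + 5·t^2 - t - 3. Sustituyendo t = 3: x(3) = 228.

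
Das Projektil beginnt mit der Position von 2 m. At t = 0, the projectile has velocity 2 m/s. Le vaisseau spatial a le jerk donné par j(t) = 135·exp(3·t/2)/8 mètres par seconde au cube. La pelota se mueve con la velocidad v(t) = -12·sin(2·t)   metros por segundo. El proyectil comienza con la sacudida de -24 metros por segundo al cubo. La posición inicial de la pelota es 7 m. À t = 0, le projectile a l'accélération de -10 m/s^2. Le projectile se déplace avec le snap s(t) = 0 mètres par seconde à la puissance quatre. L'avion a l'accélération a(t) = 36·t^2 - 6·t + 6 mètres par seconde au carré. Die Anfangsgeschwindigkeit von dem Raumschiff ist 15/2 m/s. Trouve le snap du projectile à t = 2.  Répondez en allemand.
Aus der Gleichung für den Snap s(t) = 0, setzen wir t = 2 ein und erhalten s = 0.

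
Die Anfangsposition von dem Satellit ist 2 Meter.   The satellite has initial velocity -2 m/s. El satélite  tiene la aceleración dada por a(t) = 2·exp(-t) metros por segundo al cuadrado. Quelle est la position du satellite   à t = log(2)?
En partant de l'accélération a(t) = 2·exp(-t), nous prenons 2 primitives. La primitive de l'accélération est la vitesse. En utilisant v(0) = -2, nous obtenons v(t) = -2·exp(-t). La primitive de la vitesse, avec x(0) = 2, donne la position: x(t) = 2·exp(-t). Nous avons la position x(t) = 2·exp(-t). En substituant t = log(2): x(log(2)) = 1.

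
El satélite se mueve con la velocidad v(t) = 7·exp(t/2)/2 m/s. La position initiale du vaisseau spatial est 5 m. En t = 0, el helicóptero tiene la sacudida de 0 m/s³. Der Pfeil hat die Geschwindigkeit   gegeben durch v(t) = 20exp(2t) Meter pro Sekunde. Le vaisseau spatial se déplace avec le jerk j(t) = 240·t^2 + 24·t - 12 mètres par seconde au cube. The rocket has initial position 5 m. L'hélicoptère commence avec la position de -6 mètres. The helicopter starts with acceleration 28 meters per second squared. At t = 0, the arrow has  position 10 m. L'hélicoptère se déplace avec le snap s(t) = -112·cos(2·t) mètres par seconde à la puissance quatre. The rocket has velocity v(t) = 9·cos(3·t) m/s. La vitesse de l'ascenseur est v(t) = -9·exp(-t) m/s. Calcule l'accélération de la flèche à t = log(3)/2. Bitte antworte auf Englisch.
To solve this, we need to take 1 derivative of our velocity equation v(t) = 20·exp(2·t). Taking d/dt of v(t), we find a(t) = 40·exp(2·t). We have acceleration a(t) = 40·exp(2·t). Substituting t = log(3)/2: a(log(3)/2) = 120.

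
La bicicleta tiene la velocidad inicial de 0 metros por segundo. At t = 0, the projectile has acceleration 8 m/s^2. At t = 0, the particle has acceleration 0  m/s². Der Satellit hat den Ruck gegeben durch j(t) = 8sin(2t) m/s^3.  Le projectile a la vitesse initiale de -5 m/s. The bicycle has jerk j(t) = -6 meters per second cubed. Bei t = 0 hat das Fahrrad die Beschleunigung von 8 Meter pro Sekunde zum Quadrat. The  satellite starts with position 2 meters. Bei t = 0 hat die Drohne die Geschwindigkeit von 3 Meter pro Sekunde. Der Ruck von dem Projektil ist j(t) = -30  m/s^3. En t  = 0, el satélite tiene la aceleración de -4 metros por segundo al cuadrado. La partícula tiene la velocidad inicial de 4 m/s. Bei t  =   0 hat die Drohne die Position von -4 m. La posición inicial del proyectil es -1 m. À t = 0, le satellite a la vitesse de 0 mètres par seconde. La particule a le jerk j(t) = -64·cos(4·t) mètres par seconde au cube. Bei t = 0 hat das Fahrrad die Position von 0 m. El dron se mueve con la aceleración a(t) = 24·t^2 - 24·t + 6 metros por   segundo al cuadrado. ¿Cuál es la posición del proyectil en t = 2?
Debemos encontrar la antiderivada de nuestra ecuación de la sacudida j(t) = -30 3 veces. Integrando la sacudida y usando la condición inicial a(0) = 8, obtenemos a(t) = 8 - 30·t. Integrando la aceleración y usando la condición inicial v(0) = -5, obtenemos v(t) = -15·t^2 + 8·t - 5. Integrando la velocidad y usando la condición inicial x(0) = -1, obtenemos x(t) = -5·t^3 + 4·t^2 - 5·t - 1. De la ecuación de la posición x(t) = -5·t^3 + 4·t^2 - 5·t - 1, sustituimos t = 2 para obtener x = -35.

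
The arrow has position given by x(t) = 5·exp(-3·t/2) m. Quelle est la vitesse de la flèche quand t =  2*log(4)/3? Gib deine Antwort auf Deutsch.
Um dies zu lösen, müssen wir 1 Ableitung unserer Gleichung für die Position x(t) = 5·exp(-3·t/2) nehmen. Mit d/dt von x(t) finden wir v(t) = -15·exp(-3·t/2)/2. Aus der Gleichung für die Geschwindigkeit v(t) = -15·exp(-3·t/2)/2, setzen wir t = 2*log(4)/3 ein und erhalten v = -15/8.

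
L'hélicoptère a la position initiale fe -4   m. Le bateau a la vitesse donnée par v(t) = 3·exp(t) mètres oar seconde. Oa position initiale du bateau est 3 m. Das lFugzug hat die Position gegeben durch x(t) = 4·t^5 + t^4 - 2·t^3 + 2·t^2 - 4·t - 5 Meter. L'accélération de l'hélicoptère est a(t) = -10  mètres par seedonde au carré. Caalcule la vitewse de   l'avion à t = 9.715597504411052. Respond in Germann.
Ausgehend von der Position x(t) = 4·t^5 + t^4 - 2·t^3 + 2·t^2 - 4·t - 5, nehmen wir 1 Ableitung. Durch Ableiten von der Position erhalten wir die Geschwindigkeit: v(t) = 20·t^4 + 4·t^3 - 6·t^2 + 4·t - 4. Aus der Gleichung für die Geschwindigkeit v(t) = 20·t^4 + 4·t^3 - 6·t^2 + 4·t - 4, setzen wir t = 9.715597504411052 ein und erhalten v = 181336.982031598.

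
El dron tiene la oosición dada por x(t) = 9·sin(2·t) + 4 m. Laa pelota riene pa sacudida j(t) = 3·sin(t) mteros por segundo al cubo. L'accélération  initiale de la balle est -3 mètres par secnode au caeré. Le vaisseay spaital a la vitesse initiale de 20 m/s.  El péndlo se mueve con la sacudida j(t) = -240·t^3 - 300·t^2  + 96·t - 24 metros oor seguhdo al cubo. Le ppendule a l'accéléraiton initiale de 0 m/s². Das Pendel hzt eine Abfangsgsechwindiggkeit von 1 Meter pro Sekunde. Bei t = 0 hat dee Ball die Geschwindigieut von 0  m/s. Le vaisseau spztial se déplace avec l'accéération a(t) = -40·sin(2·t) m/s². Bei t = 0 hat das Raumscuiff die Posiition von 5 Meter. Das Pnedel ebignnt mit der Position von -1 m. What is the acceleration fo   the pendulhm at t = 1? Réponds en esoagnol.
Debemos encontrar la integral de nuestra ecuación de la sacudida j(t) = -240·t^3 - 300·t^2 + 96·t - 24 1 vez. La antiderivada de la sacudida es la aceleración. Usando a(0) = 0, obtenemos a(t) = 4·t·(-15·t^3 - 25·t^2 + 12·t - 6). De la ecuación de la aceleración a(t) = 4·t·(-15·t^3 - 25·t^2 + 12·t - 6), sustituimos t = 1 para obtener a = -136.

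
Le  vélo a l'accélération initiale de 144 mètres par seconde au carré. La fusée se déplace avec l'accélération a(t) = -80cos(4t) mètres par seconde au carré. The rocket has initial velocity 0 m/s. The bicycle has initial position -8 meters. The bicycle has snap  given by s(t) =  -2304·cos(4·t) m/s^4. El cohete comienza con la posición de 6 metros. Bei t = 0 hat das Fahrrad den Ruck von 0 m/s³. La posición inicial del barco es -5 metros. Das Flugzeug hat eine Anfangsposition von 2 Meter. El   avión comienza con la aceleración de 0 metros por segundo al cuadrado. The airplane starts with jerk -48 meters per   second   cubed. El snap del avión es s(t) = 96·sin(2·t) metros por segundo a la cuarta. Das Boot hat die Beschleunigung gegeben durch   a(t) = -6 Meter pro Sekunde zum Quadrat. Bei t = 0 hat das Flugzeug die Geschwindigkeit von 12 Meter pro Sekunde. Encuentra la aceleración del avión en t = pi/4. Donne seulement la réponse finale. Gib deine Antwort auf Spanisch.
En t = pi/4, a = -24.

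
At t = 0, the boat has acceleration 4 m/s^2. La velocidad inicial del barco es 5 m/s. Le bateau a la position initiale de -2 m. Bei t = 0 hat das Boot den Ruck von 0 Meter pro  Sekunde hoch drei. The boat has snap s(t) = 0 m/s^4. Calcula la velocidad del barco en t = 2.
Partiendo del snap s(t) = 0, tomamos 3 antiderivadas. Tomando ∫s(t)dt y aplicando j(0) = 0, encontramos j(t) = 0. La integral de la sacudida es la aceleración. Usando a(0) = 4, obtenemos a(t) = 4. La integral de la aceleración, con v(0) = 5, da la velocidad: v(t) = 4·t + 5. Usando v(t) = 4·t + 5 y sustituyendo t = 2, encontramos v = 13.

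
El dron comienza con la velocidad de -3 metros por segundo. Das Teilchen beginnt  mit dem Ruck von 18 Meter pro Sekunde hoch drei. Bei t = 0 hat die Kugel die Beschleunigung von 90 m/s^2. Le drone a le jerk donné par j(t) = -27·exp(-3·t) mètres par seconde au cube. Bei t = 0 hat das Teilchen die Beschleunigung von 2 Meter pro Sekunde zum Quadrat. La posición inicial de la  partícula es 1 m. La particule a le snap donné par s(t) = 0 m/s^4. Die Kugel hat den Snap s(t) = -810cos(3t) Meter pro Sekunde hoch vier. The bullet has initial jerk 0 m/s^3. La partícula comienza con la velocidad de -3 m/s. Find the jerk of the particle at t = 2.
We must find the antiderivative of our snap equation s(t) = 0 1 time. The integral of snap, with j(0) = 18, gives jerk: j(t) = 18. We have jerk j(t) = 18. Substituting t = 2: j(2) = 18.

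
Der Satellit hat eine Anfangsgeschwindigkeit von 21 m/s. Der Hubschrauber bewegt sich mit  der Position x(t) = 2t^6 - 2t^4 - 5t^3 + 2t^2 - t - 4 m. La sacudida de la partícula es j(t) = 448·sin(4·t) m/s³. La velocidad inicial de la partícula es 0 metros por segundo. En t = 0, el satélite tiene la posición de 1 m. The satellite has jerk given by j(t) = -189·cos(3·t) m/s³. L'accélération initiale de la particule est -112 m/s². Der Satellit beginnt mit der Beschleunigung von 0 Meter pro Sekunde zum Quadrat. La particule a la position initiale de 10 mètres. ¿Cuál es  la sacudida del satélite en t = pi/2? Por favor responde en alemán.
Mit j(t) = -189·cos(3·t) und Einsetzen von t = pi/2, finden wir j = 0.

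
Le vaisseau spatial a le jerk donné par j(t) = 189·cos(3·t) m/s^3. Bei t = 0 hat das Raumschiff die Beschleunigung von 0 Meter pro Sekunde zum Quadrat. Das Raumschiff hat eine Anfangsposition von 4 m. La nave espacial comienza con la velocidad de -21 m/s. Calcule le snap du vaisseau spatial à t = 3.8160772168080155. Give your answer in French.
Pour résoudre ceci, nous devons prendre 1 dérivée de notre équation du jerk j(t) = 189·cos(3·t). En dérivant le jerk, nous obtenons le snap: s(t) = -567·sin(3·t). Nous avons le snap s(t) = -567·sin(3·t). En substituant t = 3.8160772168080155: s(3.8160772168080155) = 509.896331817870.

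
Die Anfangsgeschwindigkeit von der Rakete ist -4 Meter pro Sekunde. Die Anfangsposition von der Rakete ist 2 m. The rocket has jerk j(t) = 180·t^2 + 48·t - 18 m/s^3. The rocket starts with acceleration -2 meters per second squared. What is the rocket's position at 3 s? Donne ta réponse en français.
Nous devons trouver l'intégrale de notre équation du jerk j(t) = 180·t^2 + 48·t - 18 3 fois. La primitive du jerk, avec a(0) = -2, donne l'accélération: a(t) = 60·t^3 + 24·t^2 - 18·t - 2. En intégrant l'accélération et en utilisant la condition initiale v(0) = -4, nous obtenons v(t) = 15·t^4 + 8·t^3 - 9·t^2 - 2·t - 4. En intégrant la vitesse et en utilisant la condition initiale x(0) = 2, nous obtenons x(t) = 3·t^5 + 2·t^4 - 3·t^3 - t^2 - 4·t + 2. De l'équation de la position x(t) = 3·t^5 + 2·t^4 - 3·t^3 - t^2 - 4·t + 2, nous substituons t = 3 pour obtenir x = 791.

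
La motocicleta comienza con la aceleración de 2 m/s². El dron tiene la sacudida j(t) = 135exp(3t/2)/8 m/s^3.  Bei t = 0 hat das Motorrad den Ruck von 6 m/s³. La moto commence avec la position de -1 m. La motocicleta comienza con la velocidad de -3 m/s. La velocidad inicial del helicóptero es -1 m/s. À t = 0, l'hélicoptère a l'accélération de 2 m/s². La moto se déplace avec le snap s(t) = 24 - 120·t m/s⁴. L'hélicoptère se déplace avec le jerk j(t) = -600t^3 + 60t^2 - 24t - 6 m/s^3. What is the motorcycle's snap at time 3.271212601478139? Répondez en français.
De l'équation du snap s(t) = 24 - 120·t, nous substituons t = 3.271212601478139 pour obtenir s = -368.545512177377.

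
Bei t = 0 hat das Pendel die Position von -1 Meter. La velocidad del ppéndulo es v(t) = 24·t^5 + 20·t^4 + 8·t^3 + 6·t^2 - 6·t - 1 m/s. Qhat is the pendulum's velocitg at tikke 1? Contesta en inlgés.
We have velocity v(t) = 24·t^5 + 20·t^4 + 8·t^3 + 6·t^2 - 6·t - 1. Substituting t = 1: v(1) = 51.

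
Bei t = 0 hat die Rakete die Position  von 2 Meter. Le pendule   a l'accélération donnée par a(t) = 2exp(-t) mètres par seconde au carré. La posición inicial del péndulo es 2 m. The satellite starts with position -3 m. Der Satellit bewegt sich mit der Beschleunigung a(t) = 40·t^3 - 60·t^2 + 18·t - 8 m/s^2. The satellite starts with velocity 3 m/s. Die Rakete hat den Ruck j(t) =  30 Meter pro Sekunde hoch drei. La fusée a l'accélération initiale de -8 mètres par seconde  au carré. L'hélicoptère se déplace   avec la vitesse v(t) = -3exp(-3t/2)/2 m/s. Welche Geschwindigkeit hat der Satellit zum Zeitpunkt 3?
Wir müssen die Stammfunktion unserer Gleichung für die Beschleunigung a(t) = 40·t^3 - 60·t^2 + 18·t - 8 1-mal finden. Die Stammfunktion von der Beschleunigung, mit v(0) = 3, ergibt die Geschwindigkeit: v(t) = 10·t^4 - 20·t^3 + 9·t^2 - 8·t + 3. Wir haben die Geschwindigkeit v(t) = 10·t^4 - 20·t^3 + 9·t^2 - 8·t + 3. Durch Einsetzen von t = 3: v(3) = 330.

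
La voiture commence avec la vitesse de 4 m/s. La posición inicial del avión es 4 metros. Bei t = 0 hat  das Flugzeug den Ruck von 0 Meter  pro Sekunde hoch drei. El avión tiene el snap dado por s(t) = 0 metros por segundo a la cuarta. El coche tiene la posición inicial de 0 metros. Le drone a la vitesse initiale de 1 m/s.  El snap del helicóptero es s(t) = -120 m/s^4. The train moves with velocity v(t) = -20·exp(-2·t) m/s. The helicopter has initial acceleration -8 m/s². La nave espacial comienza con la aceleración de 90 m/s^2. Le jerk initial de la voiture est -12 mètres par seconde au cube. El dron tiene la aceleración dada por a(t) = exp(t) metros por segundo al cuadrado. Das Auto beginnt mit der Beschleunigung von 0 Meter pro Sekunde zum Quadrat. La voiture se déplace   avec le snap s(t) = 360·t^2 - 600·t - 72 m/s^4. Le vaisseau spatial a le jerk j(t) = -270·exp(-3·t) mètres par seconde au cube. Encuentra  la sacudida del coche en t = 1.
Partiendo del snap s(t) = 360·t^2 - 600·t - 72, tomamos 1 integral. Integrando el snap y usando la condición inicial j(0) = -12, obtenemos j(t) = 120·t^3 - 300·t^2 - 72·t - 12. Tenemos la sacudida j(t) = 120·t^3 - 300·t^2 - 72·t - 12. Sustituyendo t = 1: j(1) = -264.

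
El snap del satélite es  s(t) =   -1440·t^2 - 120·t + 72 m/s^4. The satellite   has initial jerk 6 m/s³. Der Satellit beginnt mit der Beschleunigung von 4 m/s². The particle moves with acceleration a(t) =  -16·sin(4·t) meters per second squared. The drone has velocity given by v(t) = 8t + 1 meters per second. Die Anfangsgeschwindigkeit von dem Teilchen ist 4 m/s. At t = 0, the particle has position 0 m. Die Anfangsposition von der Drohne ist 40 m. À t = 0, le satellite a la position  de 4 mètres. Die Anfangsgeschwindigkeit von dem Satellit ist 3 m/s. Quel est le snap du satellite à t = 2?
En utilisant s(t) = -1440·t^2 - 120·t + 72 et en substituant t = 2, nous trouvons s = -5928.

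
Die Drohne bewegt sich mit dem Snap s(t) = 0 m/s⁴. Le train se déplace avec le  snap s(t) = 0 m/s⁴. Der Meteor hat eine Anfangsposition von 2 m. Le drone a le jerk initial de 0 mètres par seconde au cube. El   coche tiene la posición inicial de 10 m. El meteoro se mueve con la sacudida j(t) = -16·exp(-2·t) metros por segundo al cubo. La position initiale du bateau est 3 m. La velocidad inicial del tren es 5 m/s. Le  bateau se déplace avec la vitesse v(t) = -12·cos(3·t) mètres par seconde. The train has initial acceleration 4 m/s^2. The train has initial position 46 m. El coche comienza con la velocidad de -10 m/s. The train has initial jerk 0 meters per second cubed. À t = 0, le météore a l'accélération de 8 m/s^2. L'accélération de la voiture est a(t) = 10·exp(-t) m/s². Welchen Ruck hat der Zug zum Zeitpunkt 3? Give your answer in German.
Ausgehend von dem Snap s(t) = 0, nehmen wir 1 Stammfunktion. Das Integral von dem Snap, mit j(0) = 0, ergibt den Ruck: j(t) = 0. Mit j(t) = 0 und Einsetzen von t = 3, finden wir j = 0.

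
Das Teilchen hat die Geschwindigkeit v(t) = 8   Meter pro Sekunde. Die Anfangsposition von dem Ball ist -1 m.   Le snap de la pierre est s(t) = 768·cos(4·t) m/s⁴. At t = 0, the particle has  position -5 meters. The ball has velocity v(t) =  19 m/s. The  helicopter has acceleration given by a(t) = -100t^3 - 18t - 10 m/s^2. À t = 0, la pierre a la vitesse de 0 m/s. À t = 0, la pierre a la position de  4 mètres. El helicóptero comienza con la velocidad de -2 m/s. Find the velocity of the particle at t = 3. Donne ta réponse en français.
En utilisant v(t) = 8 et en substituant t = 3, nous trouvons v = 8.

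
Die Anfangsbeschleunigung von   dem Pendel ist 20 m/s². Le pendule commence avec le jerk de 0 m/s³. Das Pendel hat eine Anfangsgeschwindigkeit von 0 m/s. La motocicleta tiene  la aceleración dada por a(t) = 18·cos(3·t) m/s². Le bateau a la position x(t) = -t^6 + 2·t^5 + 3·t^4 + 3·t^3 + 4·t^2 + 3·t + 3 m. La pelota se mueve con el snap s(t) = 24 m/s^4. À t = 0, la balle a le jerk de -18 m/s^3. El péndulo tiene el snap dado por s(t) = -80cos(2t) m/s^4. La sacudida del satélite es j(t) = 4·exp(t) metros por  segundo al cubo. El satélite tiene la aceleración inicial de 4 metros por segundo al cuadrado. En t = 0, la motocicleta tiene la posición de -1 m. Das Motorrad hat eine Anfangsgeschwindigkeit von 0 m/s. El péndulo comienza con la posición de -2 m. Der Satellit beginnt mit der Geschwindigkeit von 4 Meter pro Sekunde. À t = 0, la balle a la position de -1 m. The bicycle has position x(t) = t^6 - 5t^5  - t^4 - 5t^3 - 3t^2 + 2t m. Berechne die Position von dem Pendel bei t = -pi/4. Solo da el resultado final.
x(-pi/4) = 3.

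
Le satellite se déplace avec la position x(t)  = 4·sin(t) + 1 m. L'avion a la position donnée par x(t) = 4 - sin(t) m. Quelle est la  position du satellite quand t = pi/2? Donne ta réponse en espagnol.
De la ecuación de la posición x(t) = 4·sin(t) + 1, sustituimos t = pi/2 para obtener x = 5.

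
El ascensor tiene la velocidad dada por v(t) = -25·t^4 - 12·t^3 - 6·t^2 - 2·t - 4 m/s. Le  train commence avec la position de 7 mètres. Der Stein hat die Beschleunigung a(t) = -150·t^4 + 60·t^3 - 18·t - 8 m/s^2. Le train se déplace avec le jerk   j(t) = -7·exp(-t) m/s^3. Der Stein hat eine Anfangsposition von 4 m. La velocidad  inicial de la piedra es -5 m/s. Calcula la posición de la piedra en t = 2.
Necesitamos integrar nuestra ecuación de la aceleración a(t) = -150·t^4 + 60·t^3 - 18·t - 8 2 veces. La integral de la aceleración es la velocidad. Usando v(0) = -5, obtenemos v(t) = -30·t^5 + 15·t^4 - 9·t^2 - 8·t - 5. La integral de la velocidad, con x(0) = 4, da la posición: x(t) = -5·t^6 + 3·t^5 - 3·t^3 - 4·t^2 - 5·t + 4. Usando x(t) = -5·t^6 + 3·t^5 - 3·t^3 - 4·t^2 - 5·t + 4 y sustituyendo t = 2, encontramos x = -270.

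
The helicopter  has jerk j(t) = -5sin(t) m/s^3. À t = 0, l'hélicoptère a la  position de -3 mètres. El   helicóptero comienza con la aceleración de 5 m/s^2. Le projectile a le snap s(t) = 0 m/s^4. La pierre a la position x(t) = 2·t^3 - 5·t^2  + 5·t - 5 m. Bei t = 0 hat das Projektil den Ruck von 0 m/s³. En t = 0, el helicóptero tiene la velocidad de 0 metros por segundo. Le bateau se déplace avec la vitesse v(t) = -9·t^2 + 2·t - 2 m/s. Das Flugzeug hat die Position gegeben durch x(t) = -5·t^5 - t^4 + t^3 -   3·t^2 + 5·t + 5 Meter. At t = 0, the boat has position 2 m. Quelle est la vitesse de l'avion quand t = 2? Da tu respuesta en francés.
Pour résoudre ceci, nous devons prendre 1 dérivée de notre équation de la position x(t) = -5·t^5 - t^4 + t^3 - 3·t^2 + 5·t + 5. La dérivée de la position donne la vitesse: v(t) = -25·t^4 - 4·t^3 + 3·t^2 - 6·t + 5. De l'équation de la vitesse v(t) = -25·t^4 - 4·t^3 + 3·t^2 - 6·t + 5, nous substituons t = 2 pour obtenir v = -427.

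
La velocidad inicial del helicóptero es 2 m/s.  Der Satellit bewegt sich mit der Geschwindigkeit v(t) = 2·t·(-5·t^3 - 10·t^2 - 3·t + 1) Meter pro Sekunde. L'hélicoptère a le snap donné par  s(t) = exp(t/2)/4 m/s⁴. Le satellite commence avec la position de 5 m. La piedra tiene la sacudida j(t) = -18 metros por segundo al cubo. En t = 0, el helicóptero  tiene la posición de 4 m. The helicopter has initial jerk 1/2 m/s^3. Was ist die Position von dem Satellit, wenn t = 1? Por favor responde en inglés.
We need to integrate our velocity equation v(t) = 2·t·(-5·t^3 - 10·t^2 - 3·t + 1) 1 time. The integral of velocity, with x(0) = 5, gives position: x(t) = -2·t^5 - 5·t^4 - 2·t^3 + t^2 + 5. From the given position equation x(t) = -2·t^5 - 5·t^4 - 2·t^3 + t^2 + 5, we substitute t = 1 to get x = -3.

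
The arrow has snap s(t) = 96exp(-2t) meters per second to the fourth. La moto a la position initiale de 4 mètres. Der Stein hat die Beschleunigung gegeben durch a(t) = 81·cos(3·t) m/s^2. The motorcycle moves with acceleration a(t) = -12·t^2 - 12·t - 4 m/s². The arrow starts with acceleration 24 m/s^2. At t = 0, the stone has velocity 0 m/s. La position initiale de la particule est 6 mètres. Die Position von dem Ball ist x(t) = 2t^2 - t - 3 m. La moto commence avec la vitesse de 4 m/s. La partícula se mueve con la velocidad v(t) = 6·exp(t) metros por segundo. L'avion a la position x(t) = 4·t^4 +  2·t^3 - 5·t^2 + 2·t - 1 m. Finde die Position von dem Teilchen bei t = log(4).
Ausgehend von der Geschwindigkeit v(t) = 6·exp(t), nehmen wir 1 Stammfunktion. Durch Integration von der Geschwindigkeit und Verwendung der Anfangsbedingung x(0) = 6, erhalten wir x(t) = 6·exp(t). Wir haben die Position x(t) = 6·exp(t). Durch Einsetzen von t = log(4): x(log(4)) = 24.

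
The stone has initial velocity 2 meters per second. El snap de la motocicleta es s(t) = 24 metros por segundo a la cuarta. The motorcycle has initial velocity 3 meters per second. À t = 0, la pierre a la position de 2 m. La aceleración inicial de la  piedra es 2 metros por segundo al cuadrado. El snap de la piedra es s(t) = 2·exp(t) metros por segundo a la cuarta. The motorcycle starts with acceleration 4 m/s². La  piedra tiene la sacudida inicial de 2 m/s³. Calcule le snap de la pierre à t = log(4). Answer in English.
Using s(t) = 2·exp(t) and substituting t = log(4), we find s = 8.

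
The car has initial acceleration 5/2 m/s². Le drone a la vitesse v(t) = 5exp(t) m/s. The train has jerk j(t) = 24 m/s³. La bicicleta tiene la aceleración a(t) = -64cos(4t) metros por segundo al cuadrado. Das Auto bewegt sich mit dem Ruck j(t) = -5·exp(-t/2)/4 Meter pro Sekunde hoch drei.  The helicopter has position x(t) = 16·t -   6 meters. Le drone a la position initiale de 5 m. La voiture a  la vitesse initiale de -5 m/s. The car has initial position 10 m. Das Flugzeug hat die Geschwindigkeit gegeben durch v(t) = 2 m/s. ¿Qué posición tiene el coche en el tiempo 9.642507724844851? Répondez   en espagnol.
Para resolver esto, necesitamos tomar 3 integrales de nuestra ecuación de la sacudida j(t) = -5·exp(-t/2)/4. Tomando ∫j(t)dt y aplicando a(0) = 5/2, encontramos a(t) = 5·exp(-t/2)/2. Integrando la aceleración y usando la condición inicial v(0) = -5, obtenemos v(t) = -5·exp(-t/2). Integrando la velocidad y usando la condición inicial x(0) = 10, obtenemos x(t) = 10·exp(-t/2). Usando x(t) = 10·exp(-t/2) y sustituyendo t = 9.642507724844851, encontramos x = 0.0805667883637100.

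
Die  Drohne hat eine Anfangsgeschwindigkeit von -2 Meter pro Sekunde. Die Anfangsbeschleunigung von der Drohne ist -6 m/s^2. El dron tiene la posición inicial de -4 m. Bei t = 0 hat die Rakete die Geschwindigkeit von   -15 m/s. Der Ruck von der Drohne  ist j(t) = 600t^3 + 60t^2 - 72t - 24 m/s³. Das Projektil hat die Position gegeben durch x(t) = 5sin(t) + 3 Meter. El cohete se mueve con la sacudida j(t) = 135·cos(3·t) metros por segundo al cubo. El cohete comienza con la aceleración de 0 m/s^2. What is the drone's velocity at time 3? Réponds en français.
Pour résoudre ceci, nous devons prendre 2 primitives de notre équation du jerk j(t) = 600·t^3 + 60·t^2 - 72·t - 24. En prenant ∫j(t)dt et en appliquant a(0) = -6, nous trouvons a(t) = 150·t^4 + 20·t^3 - 36·t^2 - 24·t - 6. La primitive de l'accélération, avec v(0) = -2, donne la vitesse: v(t) = 30·t^5 + 5·t^4 - 12·t^3 - 12·t^2 - 6·t - 2. Nous avons la vitesse v(t) = 30·t^5 + 5·t^4 - 12·t^3 - 12·t^2 - 6·t - 2. En substituant t = 3: v(3) = 7243.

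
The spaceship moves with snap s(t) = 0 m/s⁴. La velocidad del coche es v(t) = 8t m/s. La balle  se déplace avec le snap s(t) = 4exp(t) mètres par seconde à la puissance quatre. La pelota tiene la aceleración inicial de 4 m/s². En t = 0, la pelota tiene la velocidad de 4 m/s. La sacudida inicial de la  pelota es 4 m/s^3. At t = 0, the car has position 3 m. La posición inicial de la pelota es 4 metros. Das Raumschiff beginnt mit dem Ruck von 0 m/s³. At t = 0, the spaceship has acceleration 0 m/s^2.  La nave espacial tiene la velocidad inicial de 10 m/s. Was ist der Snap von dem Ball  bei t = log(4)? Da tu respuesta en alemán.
Aus der Gleichung für den Snap s(t) = 4·exp(t), setzen wir t = log(4) ein und erhalten s = 16.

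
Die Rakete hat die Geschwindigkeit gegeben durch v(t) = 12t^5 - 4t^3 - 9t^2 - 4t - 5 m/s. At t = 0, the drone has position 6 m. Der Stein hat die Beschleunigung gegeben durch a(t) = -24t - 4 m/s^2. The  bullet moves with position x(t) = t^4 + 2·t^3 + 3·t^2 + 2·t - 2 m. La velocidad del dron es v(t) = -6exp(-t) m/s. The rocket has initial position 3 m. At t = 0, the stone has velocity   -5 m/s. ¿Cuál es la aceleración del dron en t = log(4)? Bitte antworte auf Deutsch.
Um dies zu lösen, müssen wir 1 Ableitung unserer Gleichung für die Geschwindigkeit v(t) = -6·exp(-t) nehmen. Die Ableitung von der Geschwindigkeit ergibt die Beschleunigung: a(t) = 6·exp(-t). Mit a(t) = 6·exp(-t) und Einsetzen von t = log(4), finden wir a = 3/2.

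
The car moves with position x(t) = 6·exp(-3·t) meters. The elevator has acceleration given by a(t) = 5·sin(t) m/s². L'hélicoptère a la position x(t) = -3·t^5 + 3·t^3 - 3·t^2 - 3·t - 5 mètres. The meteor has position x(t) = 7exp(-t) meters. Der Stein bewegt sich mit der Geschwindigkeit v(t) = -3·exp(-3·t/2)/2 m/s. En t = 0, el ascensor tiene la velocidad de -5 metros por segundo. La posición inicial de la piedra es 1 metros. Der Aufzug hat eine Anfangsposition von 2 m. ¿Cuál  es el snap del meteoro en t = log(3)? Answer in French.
En partant de la position x(t) = 7·exp(-t), nous prenons 4 dérivées. La dérivée de la position donne la vitesse: v(t) = -7·exp(-t). En dérivant la vitesse, nous obtenons l'accélération: a(t) = 7·exp(-t). En dérivant l'accélération, nous obtenons le jerk: j(t) = -7·exp(-t). La dérivée du jerk donne le snap: s(t) = 7·exp(-t). De l'équation du snap s(t) = 7·exp(-t), nous substituons t = log(3) pour obtenir s = 7/3.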